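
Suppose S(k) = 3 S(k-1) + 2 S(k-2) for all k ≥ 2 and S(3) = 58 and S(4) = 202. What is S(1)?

8

Rearranging, S(k-2) = (S(k) - 3 S(k-1)) / 2.
S(2) = (202 - 3(58)) / 2 = 28/2 = 14
S(1) = (58 - 3(14)) / 2 = 16/2 = 8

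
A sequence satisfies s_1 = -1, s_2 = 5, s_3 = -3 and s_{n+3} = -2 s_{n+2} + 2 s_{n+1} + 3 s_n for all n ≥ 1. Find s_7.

s_4 = -2*(-3) + 2*5 + 3*(-1) = 13
s_5 = -2*13 + 2*(-3) + 3*5 = -17
s_6 = -2*(-17) + 2*13 + 3*(-3) = 51
s_7 = -2*51 + 2*(-17) + 3*13 = -97

-97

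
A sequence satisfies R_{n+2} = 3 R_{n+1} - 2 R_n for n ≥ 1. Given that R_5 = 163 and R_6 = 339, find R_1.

-2

Rearranging, R_{n-2} = (R_n - 3 R_{n-1}) / -2.
R_4 = (339 - 3·163) / -2 = -150/-2 = 75
R_3 = (163 - 3·75) / -2 = -62/-2 = 31
R_2 = (75 - 3·31) / -2 = -18/-2 = 9
R_1 = (31 - 3·9) / -2 = 4/-2 = -2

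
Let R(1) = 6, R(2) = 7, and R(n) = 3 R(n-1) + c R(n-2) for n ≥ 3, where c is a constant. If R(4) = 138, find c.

R(3) = 21 + 6c
R(4) = 63 + 25c
So 63 + 25c = 138, giving c = 3.

3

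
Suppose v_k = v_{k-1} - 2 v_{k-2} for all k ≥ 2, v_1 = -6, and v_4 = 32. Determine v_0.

Let v_0 = w.
v_2 = -6 - 2w
v_3 = 6 - 2w
v_4 = 18 + 2w
So 18 + 2w = 32, giving w = 7.

7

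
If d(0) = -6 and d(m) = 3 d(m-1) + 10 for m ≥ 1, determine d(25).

The fixed point is 10/(1 - 3) = -5, so d(m) + 5 = 3(d(m-1) + 5).
Hence d(m) = -1·3^m - 5.
d(25) = -1·3^{25} - 5 = -1·847288609443 - 5 = -847288609448.

-847288609448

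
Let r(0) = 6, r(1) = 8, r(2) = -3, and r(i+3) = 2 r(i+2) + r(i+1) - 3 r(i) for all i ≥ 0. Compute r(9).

r(3) = 2·(-3) + 8 - 3·6 = -16
r(4) = 2·(-16) + (-3) - 3·8 = -59
r(5) = 2·(-59) + (-16) - 3·(-3) = -125
r(6) = 2·(-125) + (-59) - 3·(-16) = -261
r(7) = 2·(-261) + (-125) - 3·(-59) = -470
r(8) = 2·(-470) + (-261) - 3·(-125) = -826
r(9) = 2·(-826) + (-470) - 3·(-261) = -1339

-1339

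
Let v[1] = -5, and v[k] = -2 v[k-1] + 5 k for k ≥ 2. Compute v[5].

-115

v[2] = -2·(-5) + 10 = 20
v[3] = -2·20 + 15 = -25
v[4] = -2·(-25) + 20 = 70
v[5] = -2·70 + 25 = -115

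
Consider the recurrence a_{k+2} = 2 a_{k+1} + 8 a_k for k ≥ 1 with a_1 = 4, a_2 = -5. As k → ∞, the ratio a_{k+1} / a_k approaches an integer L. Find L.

4

The characteristic equation is r^2 - 2r - 8 = 0, which factors as (r - 4)(r + 2) = 0.
So the roots are 4 and -2. Since |4| > |-2| and the coefficient of 4^k is non-zero, the ratio tends to 4.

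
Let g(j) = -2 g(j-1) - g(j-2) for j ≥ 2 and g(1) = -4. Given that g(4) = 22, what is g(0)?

-2

Let g(0) = v.
g(2) = 8 - v
g(3) = -12 + 2v
g(4) = 16 - 3v
So 16 - 3v = 22, giving v = -2.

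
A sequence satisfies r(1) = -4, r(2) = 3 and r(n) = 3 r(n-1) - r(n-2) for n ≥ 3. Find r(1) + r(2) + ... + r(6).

r(3) = 3*3 - (-4) = 13
r(4) = 3*13 - 3 = 36
r(5) = 3*36 - 13 = 95
r(6) = 3*95 - 36 = 249
Sum = (-4) + 3 + 13 + 36 + 95 + 249 = 392

392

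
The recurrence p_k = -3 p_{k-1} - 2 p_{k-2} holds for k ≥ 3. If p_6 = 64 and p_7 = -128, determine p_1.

Rearranging, p_{k-2} = (p_k + 3 p_{k-1}) / -2.
p_5 = (-128 + 3*64) / -2 = 64/-2 = -32
p_4 = (64 + 3*(-32)) / -2 = -32/-2 = 16
p_3 = (-32 + 3*16) / -2 = 16/-2 = -8
p_2 = (16 + 3*(-8)) / -2 = -8/-2 = 4
p_1 = (-8 + 3*4) / -2 = 4/-2 = -2

-2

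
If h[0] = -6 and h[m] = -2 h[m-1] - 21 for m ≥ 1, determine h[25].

The fixed point is -21/(1 + 2) = -7, so h[m] + 7 = -2(h[m-1] + 7).
Hence h[m] = 1·(-2)^m - 7.
h[25] = 1·(-2)^{25} - 7 = 1·-33554432 - 7 = -33554439.

-33554439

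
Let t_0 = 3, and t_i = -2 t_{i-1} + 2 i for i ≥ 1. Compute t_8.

660

t_1 = -2·3 + 2 = -4
t_2 = -2·(-4) + 4 = 12
t_3 = -2·12 + 6 = -18
t_4 = -2·(-18) + 8 = 44
t_5 = -2·44 + 10 = -78
t_6 = -2·(-78) + 12 = 168
t_7 = -2·168 + 14 = -322
t_8 = -2·(-322) + 16 = 660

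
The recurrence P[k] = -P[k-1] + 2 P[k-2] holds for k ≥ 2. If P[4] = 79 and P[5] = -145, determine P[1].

Rearranging, P[k-2] = (P[k] + P[k-1]) / 2.
P[3] = (-145 + 79) / 2 = -66/2 = -33
P[2] = (79 + (-33)) / 2 = 46/2 = 23
P[1] = (-33 + 23) / 2 = -10/2 = -5

-5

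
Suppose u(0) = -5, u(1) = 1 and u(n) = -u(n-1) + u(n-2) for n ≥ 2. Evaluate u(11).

u(2) = -1 + (-5) = -6
u(3) = -(-6) + 1 = 7
u(4) = -7 + (-6) = -13
u(5) = -(-13) + 7 = 20
u(6) = -20 + (-13) = -33
u(7) = -(-33) + 20 = 53
u(8) = -53 + (-33) = -86
u(9) = -(-86) + 53 = 139
u(10) = -139 + (-86) = -225
u(11) = -(-225) + 139 = 364

364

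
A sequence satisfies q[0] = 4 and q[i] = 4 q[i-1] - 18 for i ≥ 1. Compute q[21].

The fixed point is -18/(1 - 4) = 6, so q[i] - 6 = 4(q[i-1] - 6).
Hence q[i] = -2·4^i + 6.
q[21] = -2·4^{21} + 6 = -2·4398046511104 + 6 = -8796093022202.

-8796093022202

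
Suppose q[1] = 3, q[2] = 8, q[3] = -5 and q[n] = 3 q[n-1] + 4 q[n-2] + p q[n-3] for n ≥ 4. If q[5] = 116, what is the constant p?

q[4] = 17 + 3p
q[5] = 31 + 17p
So 31 + 17p = 116, giving p = 5.

5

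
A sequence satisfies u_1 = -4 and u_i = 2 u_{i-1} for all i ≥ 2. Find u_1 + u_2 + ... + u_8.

-1020

u_2 = 2(-4) = -8
u_3 = 2(-8) = -16
u_4 = 2(-16) = -32
u_5 = 2(-32) = -64
u_6 = 2(-64) = -128
u_7 = 2(-128) = -256
u_8 = 2(-256) = -512
Sum = (-4) + (-8) + (-16) + (-32) + (-64) + (-128) + (-256) + (-512) = -1020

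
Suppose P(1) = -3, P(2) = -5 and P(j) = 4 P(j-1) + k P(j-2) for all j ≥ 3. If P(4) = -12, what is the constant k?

P(3) = -20 - 3k
P(4) = -80 - 17k
So -80 - 17k = -12, giving k = -4.

-4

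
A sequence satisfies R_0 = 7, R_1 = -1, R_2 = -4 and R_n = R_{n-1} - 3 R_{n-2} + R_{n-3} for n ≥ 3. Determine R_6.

R_3 = (-4) - 3·(-1) + 7 = 6
R_4 = 6 - 3·(-4) + (-1) = 17
R_5 = 17 - 3·6 + (-4) = -5
R_6 = (-5) - 3·17 + 6 = -50

-50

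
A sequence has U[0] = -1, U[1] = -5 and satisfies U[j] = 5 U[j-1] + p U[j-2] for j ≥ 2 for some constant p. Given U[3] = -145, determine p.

U[2] = -25 - p
U[3] = -125 - 10p
So -125 - 10p = -145, giving p = 2.

2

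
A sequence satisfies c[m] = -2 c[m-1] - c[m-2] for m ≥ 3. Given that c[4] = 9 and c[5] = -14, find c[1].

6

Rearranging, c[m-2] = -(c[m] + 2 c[m-1]).
c[3] = -(-14 + 2(9)) = -4
c[2] = -(9 + 2(-4)) = -1
c[1] = -(-4 + 2(-1)) = 6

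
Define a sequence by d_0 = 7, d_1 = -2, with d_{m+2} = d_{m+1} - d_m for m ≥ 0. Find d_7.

-2

d_2 = (-2) - 7 = -9
d_3 = (-9) - (-2) = -7
d_4 = (-7) - (-9) = 2
d_5 = 2 - (-7) = 9
d_6 = 9 - 2 = 7
d_7 = 7 - 9 = -2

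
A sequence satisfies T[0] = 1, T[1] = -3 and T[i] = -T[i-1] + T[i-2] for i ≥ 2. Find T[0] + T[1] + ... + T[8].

46

T[2] = -(-3) + 1 = 4
T[3] = -4 + (-3) = -7
T[4] = -(-7) + 4 = 11
T[5] = -11 + (-7) = -18
T[6] = -(-18) + 11 = 29
T[7] = -29 + (-18) = -47
T[8] = -(-47) + 29 = 76
Sum = 1 + (-3) + 4 + (-7) + 11 + (-18) + 29 + (-47) + 76 = 46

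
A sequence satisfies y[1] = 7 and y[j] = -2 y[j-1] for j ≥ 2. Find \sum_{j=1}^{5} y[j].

77

y[2] = -2*7 = -14
y[3] = -2*(-14) = 28
y[4] = -2*28 = -56
y[5] = -2*(-56) = 112
Sum = 7 + (-14) + 28 + (-56) + 112 = 77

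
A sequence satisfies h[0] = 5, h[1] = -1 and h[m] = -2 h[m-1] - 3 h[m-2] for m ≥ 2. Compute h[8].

-139

h[2] = -2·(-1) - 3·5 = -13
h[3] = -2·(-13) - 3·(-1) = 29
h[4] = -2·29 - 3·(-13) = -19
h[5] = -2·(-19) - 3·29 = -49
h[6] = -2·(-49) - 3·(-19) = 155
h[7] = -2·155 - 3·(-49) = -163
h[8] = -2·(-163) - 3·155 = -139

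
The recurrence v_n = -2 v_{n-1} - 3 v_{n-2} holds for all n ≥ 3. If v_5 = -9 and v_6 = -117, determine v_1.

7

Rearranging, v_{n-2} = (v_n + 2 v_{n-1}) / -3.
v_4 = (-117 + 2*(-9)) / -3 = -135/-3 = 45
v_3 = (-9 + 2*45) / -3 = 81/-3 = -27
v_2 = (45 + 2*(-27)) / -3 = -9/-3 = 3
v_1 = (-27 + 2*3) / -3 = -21/-3 = 7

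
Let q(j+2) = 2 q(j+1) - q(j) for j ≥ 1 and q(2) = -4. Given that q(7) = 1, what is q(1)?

-5

Let q(1) = y.
q(3) = -8 - y
q(4) = -12 - 2y
q(5) = -16 - 3y
q(6) = -20 - 4y
q(7) = -24 - 5y
So -24 - 5y = 1, giving y = -5.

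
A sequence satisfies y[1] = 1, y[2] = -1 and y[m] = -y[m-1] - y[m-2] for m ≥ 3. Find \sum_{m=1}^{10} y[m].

y[3] = -(-1) - 1 = 0
y[4] = -0 - (-1) = 1
y[5] = -1 - 0 = -1
y[6] = -(-1) - 1 = 0
y[7] = -0 - (-1) = 1
y[8] = -1 - 0 = -1
y[9] = -(-1) - 1 = 0
y[10] = -0 - (-1) = 1
Sum = 1 + (-1) + 0 + 1 + (-1) + 0 + 1 + (-1) + 0 + 1 = 1

1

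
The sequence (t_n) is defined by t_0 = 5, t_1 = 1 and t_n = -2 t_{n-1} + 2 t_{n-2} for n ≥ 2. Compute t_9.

-6512

t_2 = -2*1 + 2*5 = 8
t_3 = -2*8 + 2*1 = -14
t_4 = -2*(-14) + 2*8 = 44
t_5 = -2*44 + 2*(-14) = -116
t_6 = -2*(-116) + 2*44 = 320
t_7 = -2*320 + 2*(-116) = -872
t_8 = -2*(-872) + 2*320 = 2384
t_9 = -2*2384 + 2*(-872) = -6512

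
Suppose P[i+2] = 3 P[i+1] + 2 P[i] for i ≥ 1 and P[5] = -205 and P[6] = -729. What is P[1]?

-4

Rearranging, P[i-2] = (P[i] - 3 P[i-1]) / 2.
P[4] = (-729 - 3*(-205)) / 2 = -114/2 = -57
P[3] = (-205 - 3*(-57)) / 2 = -34/2 = -17
P[2] = (-57 - 3*(-17)) / 2 = -6/2 = -3
P[1] = (-17 - 3*(-3)) / 2 = -8/2 = -4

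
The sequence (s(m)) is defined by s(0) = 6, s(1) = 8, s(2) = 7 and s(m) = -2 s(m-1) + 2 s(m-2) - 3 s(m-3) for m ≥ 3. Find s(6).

286

s(3) = -2·7 + 2·8 - 3·6 = -16
s(4) = -2·(-16) + 2·7 - 3·8 = 22
s(5) = -2·22 + 2·(-16) - 3·7 = -97
s(6) = -2·(-97) + 2·22 - 3·(-16) = 286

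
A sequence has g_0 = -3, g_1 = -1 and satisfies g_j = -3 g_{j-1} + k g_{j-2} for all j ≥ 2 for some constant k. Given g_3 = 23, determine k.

g_2 = 3 - 3k
g_3 = -9 + 8k
So -9 + 8k = 23, giving k = 4.

4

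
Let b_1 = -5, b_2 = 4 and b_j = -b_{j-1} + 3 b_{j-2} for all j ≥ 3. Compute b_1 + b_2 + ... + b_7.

-341

b_3 = -4 + 3*(-5) = -19
b_4 = -(-19) + 3*4 = 31
b_5 = -31 + 3*(-19) = -88
b_6 = -(-88) + 3*31 = 181
b_7 = -181 + 3*(-88) = -445
Sum = (-5) + 4 + (-19) + 31 + (-88) + 181 + (-445) = -341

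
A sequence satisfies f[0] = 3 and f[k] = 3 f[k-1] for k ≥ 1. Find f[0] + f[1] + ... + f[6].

3279

f[1] = 3(3) = 9
f[2] = 3(9) = 27
f[3] = 3(27) = 81
f[4] = 3(81) = 243
f[5] = 3(243) = 729
f[6] = 3(729) = 2187
Sum = 3 + 9 + 27 + 81 + 243 + 729 + 2187 = 3279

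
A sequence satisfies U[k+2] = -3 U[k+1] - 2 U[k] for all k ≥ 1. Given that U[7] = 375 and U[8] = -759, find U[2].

Rearranging, U[k-2] = (U[k] + 3 U[k-1]) / -2.
U[6] = (-759 + 3(375)) / -2 = 366/-2 = -183
U[5] = (375 + 3(-183)) / -2 = -174/-2 = 87
U[4] = (-183 + 3(87)) / -2 = 78/-2 = -39
U[3] = (87 + 3(-39)) / -2 = -30/-2 = 15
U[2] = (-39 + 3(15)) / -2 = 6/-2 = -3

-3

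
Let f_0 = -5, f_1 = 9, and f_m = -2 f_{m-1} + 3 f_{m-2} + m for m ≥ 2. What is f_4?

f_2 = -2*9 + 3*(-5) + 2 = -31
f_3 = -2*(-31) + 3*9 + 3 = 92
f_4 = -2*92 + 3*(-31) + 4 = -273

-273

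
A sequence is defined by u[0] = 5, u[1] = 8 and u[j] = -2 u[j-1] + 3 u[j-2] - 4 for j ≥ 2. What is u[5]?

u[2] = -2·8 + 3·5 - 4 = -5
u[3] = -2·(-5) + 3·8 - 4 = 30
u[4] = -2·30 + 3·(-5) - 4 = -79
u[5] = -2·(-79) + 3·30 - 4 = 244

244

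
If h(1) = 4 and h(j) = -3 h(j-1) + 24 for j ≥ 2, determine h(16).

28697820

The fixed point is 24/(1 + 3) = 6, so h(j) - 6 = -3(h(j-1) - 6).
Hence h(j) = -2·(-3)^{j-1} + 6.
h(16) = -2·(-3)^{15} + 6 = -2·-14348907 + 6 = 28697820.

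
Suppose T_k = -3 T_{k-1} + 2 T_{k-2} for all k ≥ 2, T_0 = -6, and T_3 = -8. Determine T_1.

Let T_1 = v.
T_2 = -12 - 3v
T_3 = 36 + 11v
So 36 + 11v = -8, giving v = -4.

-4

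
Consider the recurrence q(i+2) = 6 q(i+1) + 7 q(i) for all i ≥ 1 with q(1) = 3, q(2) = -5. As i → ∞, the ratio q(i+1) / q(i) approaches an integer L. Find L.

7

The characteristic equation is r^2 - 6r - 7 = 0, which factors as (r - 7)(r + 1) = 0.
So the roots are 7 and -1. Since |7| > |-1| and the coefficient of 7^i is non-zero, the ratio tends to 7.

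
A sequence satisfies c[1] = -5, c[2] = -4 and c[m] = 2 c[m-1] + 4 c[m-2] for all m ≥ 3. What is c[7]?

-2624

c[3] = 2(-4) + 4(-5) = -28
c[4] = 2(-28) + 4(-4) = -72
c[5] = 2(-72) + 4(-28) = -256
c[6] = 2(-256) + 4(-72) = -800
c[7] = 2(-800) + 4(-256) = -2624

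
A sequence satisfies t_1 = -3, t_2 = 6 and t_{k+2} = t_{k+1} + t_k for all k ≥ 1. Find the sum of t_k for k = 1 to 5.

27

t_3 = 6 + (-3) = 3
t_4 = 3 + 6 = 9
t_5 = 9 + 3 = 12
Sum = (-3) + 6 + 3 + 9 + 12 = 27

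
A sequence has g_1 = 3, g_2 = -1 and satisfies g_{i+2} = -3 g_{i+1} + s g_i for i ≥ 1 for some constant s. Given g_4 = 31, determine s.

g_3 = 3 + 3s
g_4 = -9 - 10s
So -9 - 10s = 31, giving s = -4.

-4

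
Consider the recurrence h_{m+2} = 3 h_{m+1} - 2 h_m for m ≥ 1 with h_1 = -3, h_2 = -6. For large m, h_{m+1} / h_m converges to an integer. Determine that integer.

The characteristic equation is r^2 - 3r + 2 = 0, which factors as (r - 2)(r - 1) = 0.
So the roots are 2 and 1. Since |2| > |1| and the coefficient of 2^m is non-zero, the ratio tends to 2.

2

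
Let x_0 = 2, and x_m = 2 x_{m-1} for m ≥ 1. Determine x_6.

x_1 = 2(2) = 4
x_2 = 2(4) = 8
x_3 = 2(8) = 16
x_4 = 2(16) = 32
x_5 = 2(32) = 64
x_6 = 2(64) = 128

128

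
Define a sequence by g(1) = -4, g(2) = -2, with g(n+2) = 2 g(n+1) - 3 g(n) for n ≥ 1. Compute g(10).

526

g(3) = 2*(-2) - 3*(-4) = 8
g(4) = 2*8 - 3*(-2) = 22
g(5) = 2*22 - 3*8 = 20
g(6) = 2*20 - 3*22 = -26
g(7) = 2*(-26) - 3*20 = -112
g(8) = 2*(-112) - 3*(-26) = -146
g(9) = 2*(-146) - 3*(-112) = 44
g(10) = 2*44 - 3*(-146) = 526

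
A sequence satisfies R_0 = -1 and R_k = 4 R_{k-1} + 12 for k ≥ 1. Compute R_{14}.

805306364

The fixed point is 12/(1 - 4) = -4, so R_k + 4 = 4(R_{k-1} + 4).
Hence R_k = 3·4^k - 4.
R_{14} = 3·4^{14} - 4 = 3·268435456 - 4 = 805306364.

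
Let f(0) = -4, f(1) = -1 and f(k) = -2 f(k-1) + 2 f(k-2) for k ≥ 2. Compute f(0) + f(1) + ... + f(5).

51

f(2) = -2·(-1) + 2·(-4) = -6
f(3) = -2·(-6) + 2·(-1) = 10
f(4) = -2·10 + 2·(-6) = -32
f(5) = -2·(-32) + 2·10 = 84
Sum = (-4) + (-1) + (-6) + 10 + (-32) + 84 = 51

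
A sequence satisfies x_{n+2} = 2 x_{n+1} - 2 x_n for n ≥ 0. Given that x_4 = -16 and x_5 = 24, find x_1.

Rearranging, x_{n-2} = (x_n - 2 x_{n-1}) / -2.
x_3 = (24 - 2(-16)) / -2 = 56/-2 = -28
x_2 = (-16 - 2(-28)) / -2 = 40/-2 = -20
x_1 = (-28 - 2(-20)) / -2 = 12/-2 = -6

-6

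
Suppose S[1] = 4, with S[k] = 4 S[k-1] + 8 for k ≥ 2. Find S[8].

109224

S[2] = 4·4 + 8 = 24
S[3] = 4·24 + 8 = 104
S[4] = 4·104 + 8 = 424
S[5] = 4·424 + 8 = 1704
S[6] = 4·1704 + 8 = 6824
S[7] = 4·6824 + 8 = 27304
S[8] = 4·27304 + 8 = 109224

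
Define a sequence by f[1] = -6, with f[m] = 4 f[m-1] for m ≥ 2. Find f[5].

-1536

f[2] = 4·(-6) = -24
f[3] = 4·(-24) = -96
f[4] = 4·(-96) = -384
f[5] = 4·(-384) = -1536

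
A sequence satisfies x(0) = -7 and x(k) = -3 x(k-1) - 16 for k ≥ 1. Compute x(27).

The fixed point is -16/(1 + 3) = -4, so x(k) + 4 = -3(x(k-1) + 4).
Hence x(k) = -3·(-3)^k - 4.
x(27) = -3·(-3)^{27} - 4 = -3·-7625597484987 - 4 = 22876792454957.

22876792454957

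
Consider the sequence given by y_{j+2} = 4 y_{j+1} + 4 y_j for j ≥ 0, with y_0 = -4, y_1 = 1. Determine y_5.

-1072

y_2 = 4·1 + 4·(-4) = -12
y_3 = 4·(-12) + 4·1 = -44
y_4 = 4·(-44) + 4·(-12) = -224
y_5 = 4·(-224) + 4·(-44) = -1072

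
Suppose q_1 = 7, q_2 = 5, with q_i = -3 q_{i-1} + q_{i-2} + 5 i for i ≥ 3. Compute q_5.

20

q_3 = -3·5 + 7 + 15 = 7
q_4 = -3·7 + 5 + 20 = 4
q_5 = -3·4 + 7 + 25 = 20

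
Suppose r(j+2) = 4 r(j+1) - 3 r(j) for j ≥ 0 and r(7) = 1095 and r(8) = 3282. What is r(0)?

Rearranging, r(j-2) = (r(j) - 4 r(j-1)) / -3.
r(6) = (3282 - 4(1095)) / -3 = -1098/-3 = 366
r(5) = (1095 - 4(366)) / -3 = -369/-3 = 123
r(4) = (366 - 4(123)) / -3 = -126/-3 = 42
r(3) = (123 - 4(42)) / -3 = -45/-3 = 15
r(2) = (42 - 4(15)) / -3 = -18/-3 = 6
r(1) = (15 - 4(6)) / -3 = -9/-3 = 3
r(0) = (6 - 4(3)) / -3 = -6/-3 = 2

2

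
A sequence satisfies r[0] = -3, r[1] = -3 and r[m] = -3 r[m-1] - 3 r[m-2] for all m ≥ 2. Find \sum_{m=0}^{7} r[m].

r[2] = -3*(-3) - 3*(-3) = 18
r[3] = -3*18 - 3*(-3) = -45
r[4] = -3*(-45) - 3*18 = 81
r[5] = -3*81 - 3*(-45) = -108
r[6] = -3*(-108) - 3*81 = 81
r[7] = -3*81 - 3*(-108) = 81
Sum = (-3) + (-3) + 18 + (-45) + 81 + (-108) + 81 + 81 = 102

102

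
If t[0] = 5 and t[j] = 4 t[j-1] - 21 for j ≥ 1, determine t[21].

-8796093022201

The fixed point is -21/(1 - 4) = 7, so t[j] - 7 = 4(t[j-1] - 7).
Hence t[j] = -2·4^j + 7.
t[21] = -2·4^{21} + 7 = -2·4398046511104 + 7 = -8796093022201.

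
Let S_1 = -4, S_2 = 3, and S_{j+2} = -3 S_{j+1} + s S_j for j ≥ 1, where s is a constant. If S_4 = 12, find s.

S_3 = -9 - 4s
S_4 = 27 + 15s
So 27 + 15s = 12, giving s = -1.

-1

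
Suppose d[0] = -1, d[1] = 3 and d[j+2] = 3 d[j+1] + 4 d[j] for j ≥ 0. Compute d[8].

26213

d[2] = 3·3 + 4·(-1) = 5
d[3] = 3·5 + 4·3 = 27
d[4] = 3·27 + 4·5 = 101
d[5] = 3·101 + 4·27 = 411
d[6] = 3·411 + 4·101 = 1637
d[7] = 3·1637 + 4·411 = 6555
d[8] = 3·6555 + 4·1637 = 26213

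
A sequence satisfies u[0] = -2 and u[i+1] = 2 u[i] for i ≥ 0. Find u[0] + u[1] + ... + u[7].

u[1] = 2(-2) = -4
u[2] = 2(-4) = -8
u[3] = 2(-8) = -16
u[4] = 2(-16) = -32
u[5] = 2(-32) = -64
u[6] = 2(-64) = -128
u[7] = 2(-128) = -256
Sum = (-2) + (-4) + (-8) + (-16) + (-32) + (-64) + (-128) + (-256) = -510

-510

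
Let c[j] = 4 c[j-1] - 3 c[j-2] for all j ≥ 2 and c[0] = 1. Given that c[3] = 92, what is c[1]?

8

Let c[1] = v.
c[2] = -3 + 4v
c[3] = -12 + 13v
So -12 + 13v = 92, giving v = 8.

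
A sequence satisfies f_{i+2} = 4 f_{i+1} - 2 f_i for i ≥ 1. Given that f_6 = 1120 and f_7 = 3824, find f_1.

2

Rearranging, f_{i-2} = (f_i - 4 f_{i-1}) / -2.
f_5 = (3824 - 4(1120)) / -2 = -656/-2 = 328
f_4 = (1120 - 4(328)) / -2 = -192/-2 = 96
f_3 = (328 - 4(96)) / -2 = -56/-2 = 28
f_2 = (96 - 4(28)) / -2 = -16/-2 = 8
f_1 = (28 - 4(8)) / -2 = -4/-2 = 2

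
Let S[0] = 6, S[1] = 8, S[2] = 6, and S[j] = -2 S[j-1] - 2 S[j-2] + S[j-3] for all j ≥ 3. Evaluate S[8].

S[3] = -2·6 - 2·8 + 6 = -22
S[4] = -2·(-22) - 2·6 + 8 = 40
S[5] = -2·40 - 2·(-22) + 6 = -30
S[6] = -2·(-30) - 2·40 + (-22) = -42
S[7] = -2·(-42) - 2·(-30) + 40 = 184
S[8] = -2·184 - 2·(-42) + (-30) = -314

-314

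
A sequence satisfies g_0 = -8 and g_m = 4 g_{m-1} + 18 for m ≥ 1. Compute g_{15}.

-2147483654

The fixed point is 18/(1 - 4) = -6, so g_m + 6 = 4(g_{m-1} + 6).
Hence g_m = -2·4^m - 6.
g_{15} = -2·4^{15} - 6 = -2·1073741824 - 6 = -2147483654.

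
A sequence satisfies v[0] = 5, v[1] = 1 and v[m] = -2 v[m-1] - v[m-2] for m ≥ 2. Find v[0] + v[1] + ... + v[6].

v[2] = -2*1 - 5 = -7
v[3] = -2*(-7) - 1 = 13
v[4] = -2*13 - (-7) = -19
v[5] = -2*(-19) - 13 = 25
v[6] = -2*25 - (-19) = -31
Sum = 5 + 1 + (-7) + 13 + (-19) + 25 + (-31) = -13

-13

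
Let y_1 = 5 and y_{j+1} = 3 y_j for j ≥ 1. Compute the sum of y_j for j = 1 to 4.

200

y_2 = 3·5 = 15
y_3 = 3·15 = 45
y_4 = 3·45 = 135
Sum = 5 + 15 + 45 + 135 = 200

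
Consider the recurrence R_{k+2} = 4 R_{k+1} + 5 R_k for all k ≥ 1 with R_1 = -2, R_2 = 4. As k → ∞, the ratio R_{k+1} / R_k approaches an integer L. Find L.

The characteristic equation is r^2 - 4r - 5 = 0, which factors as (r - 5)(r + 1) = 0.
So the roots are 5 and -1. Since |5| > |-1| and the coefficient of 5^k is non-zero, the ratio tends to 5.

5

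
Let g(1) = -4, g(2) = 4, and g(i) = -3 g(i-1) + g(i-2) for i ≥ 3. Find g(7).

g(3) = -3·4 + (-4) = -16
g(4) = -3·(-16) + 4 = 52
g(5) = -3·52 + (-16) = -172
g(6) = -3·(-172) + 52 = 568
g(7) = -3·568 + (-172) = -1876

-1876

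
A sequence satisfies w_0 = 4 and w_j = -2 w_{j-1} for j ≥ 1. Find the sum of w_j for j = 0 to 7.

w_1 = -2(4) = -8
w_2 = -2(-8) = 16
w_3 = -2(16) = -32
w_4 = -2(-32) = 64
w_5 = -2(64) = -128
w_6 = -2(-128) = 256
w_7 = -2(256) = -512
Sum = 4 + (-8) + 16 + (-32) + 64 + (-128) + 256 + (-512) = -340

-340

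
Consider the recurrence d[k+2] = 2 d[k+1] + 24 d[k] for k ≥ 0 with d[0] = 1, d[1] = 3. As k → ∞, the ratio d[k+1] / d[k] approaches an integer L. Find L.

The characteristic equation is r^2 - 2r - 24 = 0, which factors as (r - 6)(r + 4) = 0.
So the roots are 6 and -4. Since |6| > |-4| and the coefficient of 6^k is non-zero, the ratio tends to 6.

6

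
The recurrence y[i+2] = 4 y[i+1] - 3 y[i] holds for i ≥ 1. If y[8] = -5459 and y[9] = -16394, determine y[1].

Rearranging, y[i-2] = (y[i] - 4 y[i-1]) / -3.
y[7] = (-16394 - 4(-5459)) / -3 = 5442/-3 = -1814
y[6] = (-5459 - 4(-1814)) / -3 = 1797/-3 = -599
y[5] = (-1814 - 4(-599)) / -3 = 582/-3 = -194
y[4] = (-599 - 4(-194)) / -3 = 177/-3 = -59
y[3] = (-194 - 4(-59)) / -3 = 42/-3 = -14
y[2] = (-59 - 4(-14)) / -3 = -3/-3 = 1
y[1] = (-14 - 4(1)) / -3 = -18/-3 = 6

6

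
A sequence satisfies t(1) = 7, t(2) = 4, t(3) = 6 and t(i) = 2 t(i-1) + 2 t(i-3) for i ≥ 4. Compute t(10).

t(4) = 2(6) + 2(7) = 26
t(5) = 2(26) + 2(4) = 60
t(6) = 2(60) + 2(6) = 132
t(7) = 2(132) + 2(26) = 316
t(8) = 2(316) + 2(60) = 752
t(9) = 2(752) + 2(132) = 1768
t(10) = 2(1768) + 2(316) = 4168

4168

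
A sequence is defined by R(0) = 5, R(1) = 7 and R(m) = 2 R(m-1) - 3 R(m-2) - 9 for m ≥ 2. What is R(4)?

-79

R(2) = 2·7 - 3·5 - 9 = -10
R(3) = 2·(-10) - 3·7 - 9 = -50
R(4) = 2·(-50) - 3·(-10) - 9 = -79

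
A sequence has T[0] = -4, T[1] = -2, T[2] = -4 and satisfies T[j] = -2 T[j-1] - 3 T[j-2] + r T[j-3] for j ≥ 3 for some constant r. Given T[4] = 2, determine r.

T[3] = 14 - 4r
T[4] = -16 + 6r
So -16 + 6r = 2, giving r = 3.

3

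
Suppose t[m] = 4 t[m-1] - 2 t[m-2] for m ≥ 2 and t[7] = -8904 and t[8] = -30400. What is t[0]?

Rearranging, t[m-2] = (t[m] - 4 t[m-1]) / -2.
t[6] = (-30400 - 4(-8904)) / -2 = 5216/-2 = -2608
t[5] = (-8904 - 4(-2608)) / -2 = 1528/-2 = -764
t[4] = (-2608 - 4(-764)) / -2 = 448/-2 = -224
t[3] = (-764 - 4(-224)) / -2 = 132/-2 = -66
t[2] = (-224 - 4(-66)) / -2 = 40/-2 = -20
t[1] = (-66 - 4(-20)) / -2 = 14/-2 = -7
t[0] = (-20 - 4(-7)) / -2 = 8/-2 = -4

-4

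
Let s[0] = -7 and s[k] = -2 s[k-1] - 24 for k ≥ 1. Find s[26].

The fixed point is -24/(1 + 2) = -8, so s[k] + 8 = -2(s[k-1] + 8).
Hence s[k] = 1·(-2)^k - 8.
s[26] = 1·(-2)^{26} - 8 = 1·67108864 - 8 = 67108856.

67108856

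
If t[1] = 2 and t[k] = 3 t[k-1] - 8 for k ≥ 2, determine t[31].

-411782264189294

The fixed point is -8/(1 - 3) = 4, so t[k] - 4 = 3(t[k-1] - 4).
Hence t[k] = -2·3^{k-1} + 4.
t[31] = -2·3^{30} + 4 = -2·205891132094649 + 4 = -411782264189294.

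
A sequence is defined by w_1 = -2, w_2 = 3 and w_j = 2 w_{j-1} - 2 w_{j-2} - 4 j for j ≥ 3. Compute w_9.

116

w_3 = 2(3) - 2(-2) - 12 = -2
w_4 = 2(-2) - 2(3) - 16 = -26
w_5 = 2(-26) - 2(-2) - 20 = -68
w_6 = 2(-68) - 2(-26) - 24 = -108
w_7 = 2(-108) - 2(-68) - 28 = -108
w_8 = 2(-108) - 2(-108) - 32 = -32
w_9 = 2(-32) - 2(-108) - 36 = 116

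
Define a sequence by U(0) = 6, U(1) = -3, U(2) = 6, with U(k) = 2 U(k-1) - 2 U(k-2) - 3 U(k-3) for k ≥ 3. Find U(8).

102

U(3) = 2(6) - 2(-3) - 3(6) = 0
U(4) = 2(0) - 2(6) - 3(-3) = -3
U(5) = 2(-3) - 2(0) - 3(6) = -24
U(6) = 2(-24) - 2(-3) - 3(0) = -42
U(7) = 2(-42) - 2(-24) - 3(-3) = -27
U(8) = 2(-27) - 2(-42) - 3(-24) = 102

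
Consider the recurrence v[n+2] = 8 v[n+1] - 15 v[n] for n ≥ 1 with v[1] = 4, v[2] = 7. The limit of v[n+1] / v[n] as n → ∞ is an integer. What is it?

5

The characteristic equation is r^2 - 8r + 15 = 0, which factors as (r - 5)(r - 3) = 0.
So the roots are 5 and 3. Since |5| > |3| and the coefficient of 5^n is non-zero, the ratio tends to 5.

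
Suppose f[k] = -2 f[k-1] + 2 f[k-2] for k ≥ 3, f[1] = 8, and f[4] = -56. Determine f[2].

Let f[2] = v.
f[3] = 16 - 2v
f[4] = -32 + 6v
So -32 + 6v = -56, giving v = -4.

-4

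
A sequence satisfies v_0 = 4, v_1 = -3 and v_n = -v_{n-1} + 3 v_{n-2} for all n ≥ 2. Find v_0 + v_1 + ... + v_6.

v_2 = -(-3) + 3*4 = 15
v_3 = -15 + 3*(-3) = -24
v_4 = -(-24) + 3*15 = 69
v_5 = -69 + 3*(-24) = -141
v_6 = -(-141) + 3*69 = 348
Sum = 4 + (-3) + 15 + (-24) + 69 + (-141) + 348 = 268

268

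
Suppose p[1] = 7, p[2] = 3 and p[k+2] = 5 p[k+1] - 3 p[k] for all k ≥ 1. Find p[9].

-61278

p[3] = 5·3 - 3·7 = -6
p[4] = 5·(-6) - 3·3 = -39
p[5] = 5·(-39) - 3·(-6) = -177
p[6] = 5·(-177) - 3·(-39) = -768
p[7] = 5·(-768) - 3·(-177) = -3309
p[8] = 5·(-3309) - 3·(-768) = -14241
p[9] = 5·(-14241) - 3·(-3309) = -61278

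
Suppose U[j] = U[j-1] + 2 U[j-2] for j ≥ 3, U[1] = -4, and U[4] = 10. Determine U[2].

6

Let U[2] = w.
U[3] = -8 + w
U[4] = -8 + 3w
So -8 + 3w = 10, giving w = 6.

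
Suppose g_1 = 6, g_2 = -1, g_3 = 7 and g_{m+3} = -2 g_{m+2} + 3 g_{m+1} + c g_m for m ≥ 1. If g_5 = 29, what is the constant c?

2

g_4 = -17 + 6c
g_5 = 55 - 13c
So 55 - 13c = 29, giving c = 2.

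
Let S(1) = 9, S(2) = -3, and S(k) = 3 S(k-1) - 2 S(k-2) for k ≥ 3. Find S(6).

-363

S(3) = 3(-3) - 2(9) = -27
S(4) = 3(-27) - 2(-3) = -75
S(5) = 3(-75) - 2(-27) = -171
S(6) = 3(-171) - 2(-75) = -363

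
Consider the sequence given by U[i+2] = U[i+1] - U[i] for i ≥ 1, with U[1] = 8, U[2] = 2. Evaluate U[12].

6

U[3] = 2 - 8 = -6
U[4] = (-6) - 2 = -8
U[5] = (-8) - (-6) = -2
U[6] = (-2) - (-8) = 6
U[7] = 6 - (-2) = 8
U[8] = 8 - 6 = 2
U[9] = 2 - 8 = -6
U[10] = (-6) - 2 = -8
U[11] = (-8) - (-6) = -2
U[12] = (-2) - (-8) = 6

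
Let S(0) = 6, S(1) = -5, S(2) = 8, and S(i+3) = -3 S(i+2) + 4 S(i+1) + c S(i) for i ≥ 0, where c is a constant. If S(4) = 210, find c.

S(3) = -44 + 6c
S(4) = 164 - 23c
So 164 - 23c = 210, giving c = -2.

-2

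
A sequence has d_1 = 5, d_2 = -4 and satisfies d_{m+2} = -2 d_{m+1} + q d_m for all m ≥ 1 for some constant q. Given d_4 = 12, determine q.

d_3 = 8 + 5q
d_4 = -16 - 14q
So -16 - 14q = 12, giving q = -2.

-2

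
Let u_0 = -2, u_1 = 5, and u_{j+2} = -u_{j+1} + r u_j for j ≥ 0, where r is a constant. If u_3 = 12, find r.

1

u_2 = -5 - 2r
u_3 = 5 + 7r
So 5 + 7r = 12, giving r = 1.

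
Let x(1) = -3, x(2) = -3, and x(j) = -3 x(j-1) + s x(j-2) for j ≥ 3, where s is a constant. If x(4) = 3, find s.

5

x(3) = 9 - 3s
x(4) = -27 + 6s
So -27 + 6s = 3, giving s = 5.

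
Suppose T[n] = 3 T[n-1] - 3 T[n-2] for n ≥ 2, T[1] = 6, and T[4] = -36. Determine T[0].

Let T[0] = y.
T[2] = 18 - 3y
T[3] = 36 - 9y
T[4] = 54 - 18y
So 54 - 18y = -36, giving y = 5.

5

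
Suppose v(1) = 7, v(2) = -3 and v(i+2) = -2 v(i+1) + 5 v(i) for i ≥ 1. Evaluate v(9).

53879

v(3) = -2(-3) + 5(7) = 41
v(4) = -2(41) + 5(-3) = -97
v(5) = -2(-97) + 5(41) = 399
v(6) = -2(399) + 5(-97) = -1283
v(7) = -2(-1283) + 5(399) = 4561
v(8) = -2(4561) + 5(-1283) = -15537
v(9) = -2(-15537) + 5(4561) = 53879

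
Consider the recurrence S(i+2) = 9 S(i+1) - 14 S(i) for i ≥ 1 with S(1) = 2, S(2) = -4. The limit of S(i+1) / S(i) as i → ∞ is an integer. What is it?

The characteristic equation is r^2 - 9r + 14 = 0, which factors as (r - 7)(r - 2) = 0.
So the roots are 7 and 2. Since |7| > |2| and the coefficient of 7^i is non-zero, the ratio tends to 7.

7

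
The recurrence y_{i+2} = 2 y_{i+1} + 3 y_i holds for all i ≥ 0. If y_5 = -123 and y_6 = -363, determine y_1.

Rearranging, y_{i-2} = (y_i - 2 y_{i-1}) / 3.
y_4 = (-363 - 2(-123)) / 3 = -117/3 = -39
y_3 = (-123 - 2(-39)) / 3 = -45/3 = -15
y_2 = (-39 - 2(-15)) / 3 = -9/3 = -3
y_1 = (-15 - 2(-3)) / 3 = -9/3 = -3

-3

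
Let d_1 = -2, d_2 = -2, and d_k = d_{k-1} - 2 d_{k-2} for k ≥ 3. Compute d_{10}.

d_3 = (-2) - 2(-2) = 2
d_4 = 2 - 2(-2) = 6
d_5 = 6 - 2(2) = 2
d_6 = 2 - 2(6) = -10
d_7 = (-10) - 2(2) = -14
d_8 = (-14) - 2(-10) = 6
d_9 = 6 - 2(-14) = 34
d_{10} = 34 - 2(6) = 22

22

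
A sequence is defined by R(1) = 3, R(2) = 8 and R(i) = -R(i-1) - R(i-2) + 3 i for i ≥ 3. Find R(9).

R(3) = -8 - 3 + 9 = -2
R(4) = -(-2) - 8 + 12 = 6
R(5) = -6 - (-2) + 15 = 11
R(6) = -11 - 6 + 18 = 1
R(7) = -1 - 11 + 21 = 9
R(8) = -9 - 1 + 24 = 14
R(9) = -14 - 9 + 27 = 4

4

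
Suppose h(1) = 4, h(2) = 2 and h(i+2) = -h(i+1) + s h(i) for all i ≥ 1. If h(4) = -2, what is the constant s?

2

h(3) = -2 + 4s
h(4) = 2 - 2s
So 2 - 2s = -2, giving s = 2.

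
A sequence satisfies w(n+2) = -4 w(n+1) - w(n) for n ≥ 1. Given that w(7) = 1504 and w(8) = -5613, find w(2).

-3

Rearranging, w(n-2) = -(w(n) + 4 w(n-1)).
w(6) = -(-5613 + 4·1504) = -403
w(5) = -(1504 + 4·(-403)) = 108
w(4) = -(-403 + 4·108) = -29
w(3) = -(108 + 4·(-29)) = 8
w(2) = -(-29 + 4·8) = -3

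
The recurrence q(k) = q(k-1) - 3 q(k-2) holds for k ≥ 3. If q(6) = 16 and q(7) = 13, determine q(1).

Rearranging, q(k-2) = (q(k) - q(k-1)) / -3.
q(5) = (13 - 16) / -3 = -3/-3 = 1
q(4) = (16 - 1) / -3 = 15/-3 = -5
q(3) = (1 - (-5)) / -3 = 6/-3 = -2
q(2) = (-5 - (-2)) / -3 = -3/-3 = 1
q(1) = (-2 - 1) / -3 = -3/-3 = 1

1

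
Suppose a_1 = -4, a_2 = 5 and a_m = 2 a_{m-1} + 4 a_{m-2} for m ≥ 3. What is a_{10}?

512

a_3 = 2·5 + 4·(-4) = -6
a_4 = 2·(-6) + 4·5 = 8
a_5 = 2·8 + 4·(-6) = -8
a_6 = 2·(-8) + 4·8 = 16
a_7 = 2·16 + 4·(-8) = 0
a_8 = 2·0 + 4·16 = 64
a_9 = 2·64 + 4·0 = 128
a_{10} = 2·128 + 4·64 = 512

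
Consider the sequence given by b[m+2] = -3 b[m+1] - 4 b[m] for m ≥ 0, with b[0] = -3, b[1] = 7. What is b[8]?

-441

b[2] = -3*7 - 4*(-3) = -9
b[3] = -3*(-9) - 4*7 = -1
b[4] = -3*(-1) - 4*(-9) = 39
b[5] = -3*39 - 4*(-1) = -113
b[6] = -3*(-113) - 4*39 = 183
b[7] = -3*183 - 4*(-113) = -97
b[8] = -3*(-97) - 4*183 = -441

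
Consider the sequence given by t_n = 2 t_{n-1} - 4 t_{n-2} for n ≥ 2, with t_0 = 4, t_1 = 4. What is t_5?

t_2 = 2·4 - 4·4 = -8
t_3 = 2·(-8) - 4·4 = -32
t_4 = 2·(-32) - 4·(-8) = -32
t_5 = 2·(-32) - 4·(-32) = 64

64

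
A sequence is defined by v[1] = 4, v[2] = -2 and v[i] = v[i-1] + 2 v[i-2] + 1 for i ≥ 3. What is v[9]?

259

v[3] = (-2) + 2(4) + 1 = 7
v[4] = 7 + 2(-2) + 1 = 4
v[5] = 4 + 2(7) + 1 = 19
v[6] = 19 + 2(4) + 1 = 28
v[7] = 28 + 2(19) + 1 = 67
v[8] = 67 + 2(28) + 1 = 124
v[9] = 124 + 2(67) + 1 = 259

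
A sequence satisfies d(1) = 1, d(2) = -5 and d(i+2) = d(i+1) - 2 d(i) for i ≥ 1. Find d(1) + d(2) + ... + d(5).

d(3) = (-5) - 2·1 = -7
d(4) = (-7) - 2·(-5) = 3
d(5) = 3 - 2·(-7) = 17
Sum = 1 + (-5) + (-7) + 3 + 17 = 9

9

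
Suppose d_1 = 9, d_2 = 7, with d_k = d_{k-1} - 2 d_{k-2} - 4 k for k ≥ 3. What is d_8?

-61

d_3 = 7 - 2*9 - 12 = -23
d_4 = (-23) - 2*7 - 16 = -53
d_5 = (-53) - 2*(-23) - 20 = -27
d_6 = (-27) - 2*(-53) - 24 = 55
d_7 = 55 - 2*(-27) - 28 = 81
d_8 = 81 - 2*55 - 32 = -61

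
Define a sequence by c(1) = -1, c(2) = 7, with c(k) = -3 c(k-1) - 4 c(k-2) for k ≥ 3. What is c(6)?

-89

c(3) = -3*7 - 4*(-1) = -17
c(4) = -3*(-17) - 4*7 = 23
c(5) = -3*23 - 4*(-17) = -1
c(6) = -3*(-1) - 4*23 = -89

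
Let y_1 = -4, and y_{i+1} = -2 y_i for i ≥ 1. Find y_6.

128

y_2 = -2*(-4) = 8
y_3 = -2*8 = -16
y_4 = -2*(-16) = 32
y_5 = -2*32 = -64
y_6 = -2*(-64) = 128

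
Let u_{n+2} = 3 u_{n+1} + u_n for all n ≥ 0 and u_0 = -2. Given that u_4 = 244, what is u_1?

8

Let u_1 = v.
u_2 = -2 + 3v
u_3 = -6 + 10v
u_4 = -20 + 33v
So -20 + 33v = 244, giving v = 8.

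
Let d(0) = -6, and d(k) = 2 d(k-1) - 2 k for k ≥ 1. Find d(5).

-306

d(1) = 2(-6) - 2 = -14
d(2) = 2(-14) - 4 = -32
d(3) = 2(-32) - 6 = -70
d(4) = 2(-70) - 8 = -148
d(5) = 2(-148) - 10 = -306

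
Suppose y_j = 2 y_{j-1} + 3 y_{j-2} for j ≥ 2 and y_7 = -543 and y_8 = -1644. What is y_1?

3

Rearranging, y_{j-2} = (y_j - 2 y_{j-1}) / 3.
y_6 = (-1644 - 2·(-543)) / 3 = -558/3 = -186
y_5 = (-543 - 2·(-186)) / 3 = -171/3 = -57
y_4 = (-186 - 2·(-57)) / 3 = -72/3 = -24
y_3 = (-57 - 2·(-24)) / 3 = -9/3 = -3
y_2 = (-24 - 2·(-3)) / 3 = -18/3 = -6
y_1 = (-3 - 2·(-6)) / 3 = 9/3 = 3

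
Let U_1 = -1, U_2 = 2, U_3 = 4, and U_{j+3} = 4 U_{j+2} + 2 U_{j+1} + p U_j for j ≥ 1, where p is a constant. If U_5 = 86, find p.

U_4 = 20 - p
U_5 = 88 - 2p
So 88 - 2p = 86, giving p = 1.

1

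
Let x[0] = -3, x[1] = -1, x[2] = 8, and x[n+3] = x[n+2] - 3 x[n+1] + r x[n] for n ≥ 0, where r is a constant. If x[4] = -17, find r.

1

x[3] = 11 - 3r
x[4] = -13 - 4r
So -13 - 4r = -17, giving r = 1.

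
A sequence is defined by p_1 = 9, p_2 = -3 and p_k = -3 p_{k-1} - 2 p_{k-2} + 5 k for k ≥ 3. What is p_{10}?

797

p_3 = -3(-3) - 2(9) + 15 = 6
p_4 = -3(6) - 2(-3) + 20 = 8
p_5 = -3(8) - 2(6) + 25 = -11
p_6 = -3(-11) - 2(8) + 30 = 47
p_7 = -3(47) - 2(-11) + 35 = -84
p_8 = -3(-84) - 2(47) + 40 = 198
p_9 = -3(198) - 2(-84) + 45 = -381
p_{10} = -3(-381) - 2(198) + 50 = 797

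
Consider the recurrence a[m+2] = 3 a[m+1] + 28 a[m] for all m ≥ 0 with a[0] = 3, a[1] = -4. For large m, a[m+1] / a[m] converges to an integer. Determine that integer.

7

The characteristic equation is r^2 - 3r - 28 = 0, which factors as (r - 7)(r + 4) = 0.
So the roots are 7 and -4. Since |7| > |-4| and the coefficient of 7^m is non-zero, the ratio tends to 7.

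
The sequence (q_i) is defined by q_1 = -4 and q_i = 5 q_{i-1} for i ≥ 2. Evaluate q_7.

-62500

q_2 = 5(-4) = -20
q_3 = 5(-20) = -100
q_4 = 5(-100) = -500
q_5 = 5(-500) = -2500
q_6 = 5(-2500) = -12500
q_7 = 5(-12500) = -62500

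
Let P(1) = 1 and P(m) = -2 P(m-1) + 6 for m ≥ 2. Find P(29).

-268435454

The fixed point is 6/(1 + 2) = 2, so P(m) - 2 = -2(P(m-1) - 2).
Hence P(m) = -1·(-2)^{m-1} + 2.
P(29) = -1·(-2)^{28} + 2 = -1·268435456 + 2 = -268435454.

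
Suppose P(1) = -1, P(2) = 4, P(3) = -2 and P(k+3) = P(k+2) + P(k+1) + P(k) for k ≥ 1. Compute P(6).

2

P(4) = (-2) + 4 + (-1) = 1
P(5) = 1 + (-2) + 4 = 3
P(6) = 3 + 1 + (-2) = 2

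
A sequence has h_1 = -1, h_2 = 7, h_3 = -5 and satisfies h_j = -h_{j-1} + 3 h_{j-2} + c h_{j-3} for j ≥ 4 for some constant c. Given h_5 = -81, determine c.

h_4 = 26 - c
h_5 = -41 + 8c
So -41 + 8c = -81, giving c = -5.

-5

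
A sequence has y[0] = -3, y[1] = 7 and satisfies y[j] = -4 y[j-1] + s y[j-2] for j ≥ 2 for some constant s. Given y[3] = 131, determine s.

1

y[2] = -28 - 3s
y[3] = 112 + 19s
So 112 + 19s = 131, giving s = 1.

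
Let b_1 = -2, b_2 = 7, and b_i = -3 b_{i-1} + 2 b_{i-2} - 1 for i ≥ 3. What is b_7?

b_3 = -3(7) + 2(-2) - 1 = -26
b_4 = -3(-26) + 2(7) - 1 = 91
b_5 = -3(91) + 2(-26) - 1 = -326
b_6 = -3(-326) + 2(91) - 1 = 1159
b_7 = -3(1159) + 2(-326) - 1 = -4130

-4130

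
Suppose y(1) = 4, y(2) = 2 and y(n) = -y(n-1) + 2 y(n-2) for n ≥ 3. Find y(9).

y(3) = -2 + 2*4 = 6
y(4) = -6 + 2*2 = -2
y(5) = -(-2) + 2*6 = 14
y(6) = -14 + 2*(-2) = -18
y(7) = -(-18) + 2*14 = 46
y(8) = -46 + 2*(-18) = -82
y(9) = -(-82) + 2*46 = 174

174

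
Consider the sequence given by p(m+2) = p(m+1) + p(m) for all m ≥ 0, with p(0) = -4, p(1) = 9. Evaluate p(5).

33

p(2) = 9 + (-4) = 5
p(3) = 5 + 9 = 14
p(4) = 14 + 5 = 19
p(5) = 19 + 14 = 33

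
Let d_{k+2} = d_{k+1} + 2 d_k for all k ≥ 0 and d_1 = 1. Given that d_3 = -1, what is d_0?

-2

Let d_0 = y.
d_2 = 1 + 2y
d_3 = 3 + 2y
So 3 + 2y = -1, giving y = -2.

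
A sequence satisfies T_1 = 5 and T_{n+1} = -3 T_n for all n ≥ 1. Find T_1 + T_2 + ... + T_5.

305

T_2 = -3·5 = -15
T_3 = -3·(-15) = 45
T_4 = -3·45 = -135
T_5 = -3·(-135) = 405
Sum = 5 + (-15) + 45 + (-135) + 405 = 305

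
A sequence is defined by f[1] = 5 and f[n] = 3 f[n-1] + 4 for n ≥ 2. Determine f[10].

137779

f[2] = 3·5 + 4 = 19
f[3] = 3·19 + 4 = 61
f[4] = 3·61 + 4 = 187
f[5] = 3·187 + 4 = 565
f[6] = 3·565 + 4 = 1699
f[7] = 3·1699 + 4 = 5101
f[8] = 3·5101 + 4 = 15307
f[9] = 3·15307 + 4 = 45925
f[10] = 3·45925 + 4 = 137779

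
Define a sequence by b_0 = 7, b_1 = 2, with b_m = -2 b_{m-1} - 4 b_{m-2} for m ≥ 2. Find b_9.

b_2 = -2·2 - 4·7 = -32
b_3 = -2·(-32) - 4·2 = 56
b_4 = -2·56 - 4·(-32) = 16
b_5 = -2·16 - 4·56 = -256
b_6 = -2·(-256) - 4·16 = 448
b_7 = -2·448 - 4·(-256) = 128
b_8 = -2·128 - 4·448 = -2048
b_9 = -2·(-2048) - 4·128 = 3584

3584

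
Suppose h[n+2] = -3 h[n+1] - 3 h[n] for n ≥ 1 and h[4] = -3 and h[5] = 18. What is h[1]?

Rearranging, h[n-2] = (h[n] + 3 h[n-1]) / -3.
h[3] = (18 + 3*(-3)) / -3 = 9/-3 = -3
h[2] = (-3 + 3*(-3)) / -3 = -12/-3 = 4
h[1] = (-3 + 3*4) / -3 = 9/-3 = -3

-3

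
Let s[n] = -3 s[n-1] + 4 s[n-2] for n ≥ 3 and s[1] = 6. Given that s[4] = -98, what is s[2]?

-2

Let s[2] = w.
s[3] = 24 - 3w
s[4] = -72 + 13w
So -72 + 13w = -98, giving w = -2.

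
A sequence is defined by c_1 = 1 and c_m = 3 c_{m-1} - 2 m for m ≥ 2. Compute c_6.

-357

c_2 = 3(1) - 4 = -1
c_3 = 3(-1) - 6 = -9
c_4 = 3(-9) - 8 = -35
c_5 = 3(-35) - 10 = -115
c_6 = 3(-115) - 12 = -357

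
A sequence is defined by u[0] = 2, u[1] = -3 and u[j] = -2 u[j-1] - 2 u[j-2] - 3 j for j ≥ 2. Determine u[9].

-33

u[2] = -2·(-3) - 2·2 - 6 = -4
u[3] = -2·(-4) - 2·(-3) - 9 = 5
u[4] = -2·5 - 2·(-4) - 12 = -14
u[5] = -2·(-14) - 2·5 - 15 = 3
u[6] = -2·3 - 2·(-14) - 18 = 4
u[7] = -2·4 - 2·3 - 21 = -35
u[8] = -2·(-35) - 2·4 - 24 = 38
u[9] = -2·38 - 2·(-35) - 27 = -33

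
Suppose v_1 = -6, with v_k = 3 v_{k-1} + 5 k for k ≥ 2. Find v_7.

161

v_2 = 3*(-6) + 10 = -8
v_3 = 3*(-8) + 15 = -9
v_4 = 3*(-9) + 20 = -7
v_5 = 3*(-7) + 25 = 4
v_6 = 3*4 + 30 = 42
v_7 = 3*42 + 35 = 161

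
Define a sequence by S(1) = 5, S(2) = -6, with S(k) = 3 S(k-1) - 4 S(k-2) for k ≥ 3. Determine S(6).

S(3) = 3*(-6) - 4*5 = -38
S(4) = 3*(-38) - 4*(-6) = -90
S(5) = 3*(-90) - 4*(-38) = -118
S(6) = 3*(-118) - 4*(-90) = 6

6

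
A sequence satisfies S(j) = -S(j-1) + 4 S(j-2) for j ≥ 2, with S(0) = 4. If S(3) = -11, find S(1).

Let S(1) = z.
S(2) = 16 - z
S(3) = -16 + 5z
So -16 + 5z = -11, giving z = 1.

1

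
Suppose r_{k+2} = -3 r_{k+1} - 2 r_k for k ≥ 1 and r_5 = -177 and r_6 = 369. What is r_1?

3

Rearranging, r_{k-2} = (r_k + 3 r_{k-1}) / -2.
r_4 = (369 + 3*(-177)) / -2 = -162/-2 = 81
r_3 = (-177 + 3*81) / -2 = 66/-2 = -33
r_2 = (81 + 3*(-33)) / -2 = -18/-2 = 9
r_1 = (-33 + 3*9) / -2 = -6/-2 = 3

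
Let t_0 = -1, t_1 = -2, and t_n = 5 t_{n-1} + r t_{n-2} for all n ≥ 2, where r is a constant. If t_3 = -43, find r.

t_2 = -10 - r
t_3 = -50 - 7r
So -50 - 7r = -43, giving r = -1.

-1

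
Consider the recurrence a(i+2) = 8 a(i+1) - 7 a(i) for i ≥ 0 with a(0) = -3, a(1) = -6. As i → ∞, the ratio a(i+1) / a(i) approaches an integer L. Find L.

The characteristic equation is r^2 - 8r + 7 = 0, which factors as (r - 7)(r - 1) = 0.
So the roots are 7 and 1. Since |7| > |1| and the coefficient of 7^i is non-zero, the ratio tends to 7.

7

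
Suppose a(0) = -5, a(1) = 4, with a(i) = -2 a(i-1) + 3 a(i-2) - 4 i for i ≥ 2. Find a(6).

-1987

a(2) = -2·4 + 3·(-5) - 8 = -31
a(3) = -2·(-31) + 3·4 - 12 = 62
a(4) = -2·62 + 3·(-31) - 16 = -233
a(5) = -2·(-233) + 3·62 - 20 = 632
a(6) = -2·632 + 3·(-233) - 24 = -1987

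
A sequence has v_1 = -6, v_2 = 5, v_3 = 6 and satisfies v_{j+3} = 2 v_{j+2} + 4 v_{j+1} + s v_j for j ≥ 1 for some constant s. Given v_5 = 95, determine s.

v_4 = 32 - 6s
v_5 = 88 - 7s
So 88 - 7s = 95, giving s = -1.

-1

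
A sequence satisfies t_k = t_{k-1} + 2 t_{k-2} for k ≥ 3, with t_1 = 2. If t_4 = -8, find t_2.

-4

Let t_2 = v.
t_3 = 4 + v
t_4 = 4 + 3v
So 4 + 3v = -8, giving v = -4.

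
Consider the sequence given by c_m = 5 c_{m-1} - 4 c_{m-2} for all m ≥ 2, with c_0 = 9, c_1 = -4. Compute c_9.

-1135944

c_2 = 5·(-4) - 4·9 = -56
c_3 = 5·(-56) - 4·(-4) = -264
c_4 = 5·(-264) - 4·(-56) = -1096
c_5 = 5·(-1096) - 4·(-264) = -4424
c_6 = 5·(-4424) - 4·(-1096) = -17736
c_7 = 5·(-17736) - 4·(-4424) = -70984
c_8 = 5·(-70984) - 4·(-17736) = -283976
c_9 = 5·(-283976) - 4·(-70984) = -1135944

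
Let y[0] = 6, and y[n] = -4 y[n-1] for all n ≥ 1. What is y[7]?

-98304

y[1] = -4(6) = -24
y[2] = -4(-24) = 96
y[3] = -4(96) = -384
y[4] = -4(-384) = 1536
y[5] = -4(1536) = -6144
y[6] = -4(-6144) = 24576
y[7] = -4(24576) = -98304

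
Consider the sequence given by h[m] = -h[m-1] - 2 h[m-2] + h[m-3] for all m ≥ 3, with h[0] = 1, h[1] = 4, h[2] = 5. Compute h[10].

h[3] = -5 - 2(4) + 1 = -12
h[4] = -(-12) - 2(5) + 4 = 6
h[5] = -6 - 2(-12) + 5 = 23
h[6] = -23 - 2(6) + (-12) = -47
h[7] = -(-47) - 2(23) + 6 = 7
h[8] = -7 - 2(-47) + 23 = 110
h[9] = -110 - 2(7) + (-47) = -171
h[10] = -(-171) - 2(110) + 7 = -42

-42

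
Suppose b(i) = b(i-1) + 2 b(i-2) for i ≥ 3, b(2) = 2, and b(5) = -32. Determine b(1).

-7

Let b(1) = w.
b(3) = 2 + 2w
b(4) = 6 + 2w
b(5) = 10 + 6w
So 10 + 6w = -32, giving w = -7.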